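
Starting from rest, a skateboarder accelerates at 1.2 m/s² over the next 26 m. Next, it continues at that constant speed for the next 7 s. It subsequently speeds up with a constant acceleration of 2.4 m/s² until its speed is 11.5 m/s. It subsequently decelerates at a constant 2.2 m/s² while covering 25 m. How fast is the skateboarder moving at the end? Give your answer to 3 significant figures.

4.72 m/s

Phase 1 (accelerating): v₀ = 0 m/s, a = 1.2 m/s².
v² = v₀² + 2aΔx = 0² + 2·1.2·26 = 62.4 → v = 7.90 m/s
t = (v − v₀)/a = (7.90 − 0)/1.2 = 6.58 s

Phase 2 (constant speed): v₀ = 7.90 m/s, a = 0 m/s².
v = v₀ + at = 7.90 + (0)(7) = 7.90 m/s
Δx = v₀t + ½at² = 7.90·7 + 0.5·0·7² = 55.3 m

Phase 3 (accelerating): v₀ = 7.90 m/s, a = 2.4 m/s².
v = v₀ + at → t = (11.5 − 7.90) / 2.4 = 1.50 s
v² = v₀² + 2aΔx → Δx = (11.5² − 7.90²)/(2·2.4) = 14.6 m

Phase 4 (decelerating): v₀ = 11.5 m/s, a = -2.2 m/s².
v² = v₀² + 2aΔx = 11.5² + 2·-2.2·25 = 22.2 → v = 4.72 m/s
t = (v − v₀)/a = (4.72 − 11.5)/-2.2 = 3.08 s
Final speed = 4.72 m/s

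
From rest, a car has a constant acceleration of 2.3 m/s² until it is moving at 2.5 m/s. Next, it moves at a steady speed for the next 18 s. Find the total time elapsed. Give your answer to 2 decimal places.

19.09 s

Phase 1 (accelerating): v₀ = 0 m/s, a = 2.3 m/s².
v = v₀ + at → t = (2.5 − 0) / 2.3 = 1.09 s
v² = v₀² + 2aΔx → Δx = (2.5² − 0²)/(2·2.3) = 1.36 m

Phase 2 (constant speed): v₀ = 2.50 m/s, a = 0 m/s².
v = v₀ + at = 2.50 + (0)(18) = 2.50 m/s
Δx = v₀t + ½at² = 2.50·18 + 0.5·0·18² = 45.0 m
Total time = 1.09 + 18.0 = 19.1 s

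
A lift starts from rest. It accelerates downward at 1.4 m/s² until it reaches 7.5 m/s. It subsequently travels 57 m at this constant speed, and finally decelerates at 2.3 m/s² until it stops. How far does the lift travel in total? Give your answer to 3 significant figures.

89.3 m

Phase 1 (accelerating): v₀ = 0 m/s, a = 1.4 m/s².
v = v₀ + at → t = (7.5 − 0) / 1.4 = 5.36 s
v² = v₀² + 2aΔx → Δx = (7.5² − 0²)/(2·1.4) = 20.1 m

Phase 2 (constant speed): v₀ = 7.50 m/s, a = 0 m/s².
Constant speed: t = d/v = 57/7.50 = 7.60 s

Phase 3 (decelerating): v₀ = 7.50 m/s, a = -2.3 m/s².
v = v₀ + at → t = (0 − 7.50) / -2.3 = 3.26 s
v² = v₀² + 2aΔx → Δx = (0² − 7.50²)/(2·-2.3) = 12.2 m
Total distance = 20.1 + 57.0 + 12.2 = 89.3 m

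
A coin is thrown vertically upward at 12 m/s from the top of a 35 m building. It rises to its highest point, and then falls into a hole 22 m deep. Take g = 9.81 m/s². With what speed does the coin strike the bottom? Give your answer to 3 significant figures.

Phase 1 (rising): v₀ = 12.0 m/s, a = -9.81 m/s².
v = v₀ + at → t = (0 − 12.0) / -9.81 = 1.22 s
v² = v₀² + 2aΔx → Δx = (0² − 12.0²)/(2·-9.81) = 7.34 m

Phase 2 (falling): v₀ = 0 m/s, a = -9.81 m/s².
Falls 64.3 m from rest: t = √(2·64.3/9.81) = 3.62 s; v = g·t = 35.5 m/s.
Final speed = 35.5 m/s

35.5 m/s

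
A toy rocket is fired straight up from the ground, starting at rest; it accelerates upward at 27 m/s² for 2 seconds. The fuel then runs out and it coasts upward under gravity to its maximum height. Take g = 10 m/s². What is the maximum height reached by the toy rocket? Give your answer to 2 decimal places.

Phase 1 (powered ascent): v₀ = 0 m/s, a = 27 m/s².
v = v₀ + at = 0 + (27)(2) = 54.0 m/s
Δx = v₀t + ½at² = 0·2 + 0.5·27·2² = 54.0 m

Phase 2 (coasting upward): v₀ = 54.0 m/s, a = -10 m/s².
v = v₀ + at → t = (0 − 54.0) / -10 = 5.40 s
v² = v₀² + 2aΔx → Δx = (0² − 54.0²)/(2·-10) = 146 m
Maximum height = 54.0 + 146 = 200 m

199.80 m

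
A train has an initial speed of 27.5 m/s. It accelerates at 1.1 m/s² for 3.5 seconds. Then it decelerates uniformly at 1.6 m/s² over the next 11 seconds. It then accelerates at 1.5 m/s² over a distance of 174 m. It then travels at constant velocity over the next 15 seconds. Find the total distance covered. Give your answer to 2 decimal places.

925.02 m

Phase 1 (accelerating): v₀ = 27.5 m/s, a = 1.1 m/s².
v = v₀ + at = 27.5 + (1.1)(3.5) = 31.4 m/s
Δx = v₀t + ½at² = 27.5·3.5 + 0.5·1.1·3.5² = 103 m

Phase 2 (decelerating): v₀ = 31.4 m/s, a = -1.6 m/s².
v = v₀ + at = 31.4 + (-1.6)(11) = 13.8 m/s
Δx = v₀t + ½at² = 31.4·11 + 0.5·-1.6·11² = 248 m

Phase 3 (accelerating): v₀ = 13.8 m/s, a = 1.5 m/s².
v² = v₀² + 2aΔx = 13.8² + 2·1.5·174 = 711 → v = 26.7 m/s
t = (v − v₀)/a = (26.7 − 13.8)/1.5 = 8.61 s

Phase 4 (constant speed): v₀ = 26.7 m/s, a = 0 m/s².
v = v₀ + at = 26.7 + (0)(15) = 26.7 m/s
Δx = v₀t + ½at² = 26.7·15 + 0.5·0·15² = 400 m
Total distance = 103 + 248 + 174 + 400 = 925 m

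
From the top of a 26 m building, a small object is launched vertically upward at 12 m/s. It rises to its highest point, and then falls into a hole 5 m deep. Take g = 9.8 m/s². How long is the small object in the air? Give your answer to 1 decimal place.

4.0 s

Phase 1 (rising): v₀ = 12.0 m/s, a = -9.8 m/s².
v = v₀ + at → t = (0 − 12.0) / -9.8 = 1.22 s
v² = v₀² + 2aΔx → Δx = (0² − 12.0²)/(2·-9.8) = 7.35 m

Phase 2 (falling): v₀ = 0 m/s, a = -9.8 m/s².
Falls 38.3 m from rest: t = √(2·38.3/9.8) = 2.80 s; v = g·t = 27.4 m/s.
Total time = 1.22 + 2.80 = 4.02 s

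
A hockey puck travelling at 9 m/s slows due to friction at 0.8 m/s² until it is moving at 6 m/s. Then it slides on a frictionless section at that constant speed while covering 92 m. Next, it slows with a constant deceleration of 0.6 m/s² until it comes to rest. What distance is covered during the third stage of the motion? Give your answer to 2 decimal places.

30.00 m

Phase 1 (decelerating): v₀ = 9.00 m/s, a = -0.8 m/s².
v = v₀ + at → t = (6 − 9.00) / -0.8 = 3.75 s
v² = v₀² + 2aΔx → Δx = (6² − 9.00²)/(2·-0.8) = 28.1 m

Phase 2 (constant speed): v₀ = 6.00 m/s, a = 0 m/s².
Constant speed: t = d/v = 92/6.00 = 15.3 s

Phase 3 (decelerating): v₀ = 6.00 m/s, a = -0.6 m/s².
v = v₀ + at → t = (0 − 6.00) / -0.6 = 10.0 s
v² = v₀² + 2aΔx → Δx = (0² − 6.00²)/(2·-0.6) = 30.0 m
Distance in phase 3 = 30.0 m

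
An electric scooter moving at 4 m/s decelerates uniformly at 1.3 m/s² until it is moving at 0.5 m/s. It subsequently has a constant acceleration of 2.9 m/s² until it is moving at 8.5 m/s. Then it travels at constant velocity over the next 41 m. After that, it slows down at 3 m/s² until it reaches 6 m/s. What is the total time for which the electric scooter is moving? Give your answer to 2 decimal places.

Phase 1 (decelerating): v₀ = 4.00 m/s, a = -1.3 m/s².
v = v₀ + at → t = (0.5 − 4.00) / -1.3 = 2.69 s
v² = v₀² + 2aΔx → Δx = (0.5² − 4.00²)/(2·-1.3) = 6.06 m

Phase 2 (accelerating): v₀ = 0.500 m/s, a = 2.9 m/s².
v = v₀ + at → t = (8.5 − 0.500) / 2.9 = 2.76 s
v² = v₀² + 2aΔx → Δx = (8.5² − 0.500²)/(2·2.9) = 12.4 m

Phase 3 (constant speed): v₀ = 8.50 m/s, a = 0 m/s².
Constant speed: t = d/v = 41/8.50 = 4.82 s

Phase 4 (decelerating): v₀ = 8.50 m/s, a = -3 m/s².
v = v₀ + at → t = (6 − 8.50) / -3 = 0.833 s
v² = v₀² + 2aΔx → Δx = (6² − 8.50²)/(2·-3) = 6.04 m
Total time = 2.69 + 2.76 + 4.82 + 0.833 = 11.1 s

11.11 s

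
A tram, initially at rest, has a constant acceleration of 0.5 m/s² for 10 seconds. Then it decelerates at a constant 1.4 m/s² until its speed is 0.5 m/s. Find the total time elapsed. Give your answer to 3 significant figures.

13.2 s

Phase 1 (accelerating): v₀ = 0 m/s, a = 0.5 m/s².
v = v₀ + at = 0 + (0.5)(10) = 5.00 m/s
Δx = v₀t + ½at² = 0·10 + 0.5·0.5·10² = 25.0 m

Phase 2 (decelerating): v₀ = 5.00 m/s, a = -1.4 m/s².
v = v₀ + at → t = (0.5 − 5.00) / -1.4 = 3.21 s
v² = v₀² + 2aΔx → Δx = (0.5² − 5.00²)/(2·-1.4) = 8.84 m
Total time = 10.0 + 3.21 = 13.2 s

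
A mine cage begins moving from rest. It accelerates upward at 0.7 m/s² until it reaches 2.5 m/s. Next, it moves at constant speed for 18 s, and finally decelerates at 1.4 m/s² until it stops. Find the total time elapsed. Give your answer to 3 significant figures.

23.4 s

Phase 1 (accelerating): v₀ = 0 m/s, a = 0.7 m/s².
v = v₀ + at → t = (2.5 − 0) / 0.7 = 3.57 s
v² = v₀² + 2aΔx → Δx = (2.5² − 0²)/(2·0.7) = 4.46 m

Phase 2 (constant speed): v₀ = 2.50 m/s, a = 0 m/s².
v = v₀ + at = 2.50 + (0)(18) = 2.50 m/s
Δx = v₀t + ½at² = 2.50·18 + 0.5·0·18² = 45.0 m

Phase 3 (decelerating): v₀ = 2.50 m/s, a = -1.4 m/s².
v = v₀ + at → t = (0 − 2.50) / -1.4 = 1.79 s
v² = v₀² + 2aΔx → Δx = (0² − 2.50²)/(2·-1.4) = 2.23 m
Total time = 3.57 + 18.0 + 1.79 = 23.4 s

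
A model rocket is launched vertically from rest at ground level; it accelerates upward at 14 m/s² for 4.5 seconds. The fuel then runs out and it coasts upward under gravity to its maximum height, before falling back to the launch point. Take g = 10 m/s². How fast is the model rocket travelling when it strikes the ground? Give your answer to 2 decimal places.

Phase 1 (powered ascent): v₀ = 0 m/s, a = 14 m/s².
v = v₀ + at = 0 + (14)(4.5) = 63.0 m/s
Δx = v₀t + ½at² = 0·4.5 + 0.5·14·4.5² = 142 m

Phase 2 (coasting upward): v₀ = 63.0 m/s, a = -10 m/s².
v = v₀ + at → t = (0 − 63.0) / -10 = 6.30 s
v² = v₀² + 2aΔx → Δx = (0² − 63.0²)/(2·-10) = 198 m

Phase 3 (free fall): v₀ = 0 m/s, a = -10 m/s².
Falls 340 m from rest: t = √(2·340/10) = 8.25 s; v = g·t = 82.5 m/s.
Impact speed = 82.5 m/s

82.49 m/s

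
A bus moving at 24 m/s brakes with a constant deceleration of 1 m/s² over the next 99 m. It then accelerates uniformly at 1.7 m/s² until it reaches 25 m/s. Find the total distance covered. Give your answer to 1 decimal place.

171.6 m

Phase 1 (decelerating): v₀ = 24.0 m/s, a = -1 m/s².
v² = v₀² + 2aΔx = 24.0² + 2·-1·99 = 378 → v = 19.4 m/s
t = (v − v₀)/a = (19.4 − 24.0)/-1 = 4.56 s

Phase 2 (accelerating): v₀ = 19.4 m/s, a = 1.7 m/s².
v = v₀ + at → t = (25 − 19.4) / 1.7 = 3.27 s
v² = v₀² + 2aΔx → Δx = (25² − 19.4²)/(2·1.7) = 72.6 m
Total distance = 99.0 + 72.6 = 172 m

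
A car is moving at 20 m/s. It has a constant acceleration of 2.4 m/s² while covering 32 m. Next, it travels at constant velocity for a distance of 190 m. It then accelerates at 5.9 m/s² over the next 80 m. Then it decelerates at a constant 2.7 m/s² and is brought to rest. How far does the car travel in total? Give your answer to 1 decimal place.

Phase 1 (accelerating): v₀ = 20.0 m/s, a = 2.4 m/s².
v² = v₀² + 2aΔx = 20.0² + 2·2.4·32 = 554 → v = 23.5 m/s
t = (v − v₀)/a = (23.5 − 20.0)/2.4 = 1.47 s

Phase 2 (constant speed): v₀ = 23.5 m/s, a = 0 m/s².
Constant speed: t = d/v = 190/23.5 = 8.08 s

Phase 3 (accelerating): v₀ = 23.5 m/s, a = 5.9 m/s².
v² = v₀² + 2aΔx = 23.5² + 2·5.9·80 = 1500 → v = 38.7 m/s
t = (v − v₀)/a = (38.7 − 23.5)/5.9 = 2.57 s

Phase 4 (decelerating): v₀ = 38.7 m/s, a = -2.7 m/s².
v = v₀ + at → t = (0 − 38.7) / -2.7 = 14.3 s
v² = v₀² + 2aΔx → Δx = (0² − 38.7²)/(2·-2.7) = 277 m
Total distance = 32.0 + 190 + 80.0 + 277 = 579 m

579.3 m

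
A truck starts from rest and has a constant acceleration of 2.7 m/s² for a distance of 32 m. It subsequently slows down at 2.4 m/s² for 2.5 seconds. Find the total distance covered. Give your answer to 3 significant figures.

Phase 1 (accelerating): v₀ = 0 m/s, a = 2.7 m/s².
v² = v₀² + 2aΔx = 0² + 2·2.7·32 = 173 → v = 13.1 m/s
t = (v − v₀)/a = (13.1 − 0)/2.7 = 4.87 s

Phase 2 (decelerating): v₀ = 13.1 m/s, a = -2.4 m/s².
v = v₀ + at = 13.1 + (-2.4)(2.5) = 7.15 m/s
Δx = v₀t + ½at² = 13.1·2.5 + 0.5·-2.4·2.5² = 25.4 m
Total distance = 32.0 + 25.4 = 57.4 m

57.4 m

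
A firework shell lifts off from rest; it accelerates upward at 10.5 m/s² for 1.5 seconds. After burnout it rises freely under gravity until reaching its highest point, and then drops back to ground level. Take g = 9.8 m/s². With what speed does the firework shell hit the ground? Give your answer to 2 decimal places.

21.90 m/s

Phase 1 (powered ascent): v₀ = 0 m/s, a = 10.5 m/s².
v = v₀ + at = 0 + (10.5)(1.5) = 15.8 m/s
Δx = v₀t + ½at² = 0·1.5 + 0.5·10.5·1.5² = 11.8 m

Phase 2 (coasting upward): v₀ = 15.8 m/s, a = -9.8 m/s².
v = v₀ + at → t = (0 − 15.8) / -9.8 = 1.61 s
v² = v₀² + 2aΔx → Δx = (0² − 15.8²)/(2·-9.8) = 12.7 m

Phase 3 (free fall): v₀ = 0 m/s, a = -9.8 m/s².
Falls 24.5 m from rest: t = √(2·24.5/9.8) = 2.23 s; v = g·t = 21.9 m/s.
Impact speed = 21.9 m/s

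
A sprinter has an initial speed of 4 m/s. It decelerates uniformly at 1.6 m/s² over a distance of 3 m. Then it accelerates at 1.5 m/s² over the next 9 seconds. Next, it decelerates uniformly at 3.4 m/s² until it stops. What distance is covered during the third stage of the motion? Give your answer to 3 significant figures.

Phase 1 (decelerating): v₀ = 4.00 m/s, a = -1.6 m/s².
v² = v₀² + 2aΔx = 4.00² + 2·-1.6·3 = 6.40 → v = 2.53 m/s
t = (v − v₀)/a = (2.53 − 4.00)/-1.6 = 0.919 s

Phase 2 (accelerating): v₀ = 2.53 m/s, a = 1.5 m/s².
v = v₀ + at = 2.53 + (1.5)(9) = 16.0 m/s
Δx = v₀t + ½at² = 2.53·9 + 0.5·1.5·9² = 83.5 m

Phase 3 (decelerating): v₀ = 16.0 m/s, a = -3.4 m/s².
v = v₀ + at → t = (0 − 16.0) / -3.4 = 4.71 s
v² = v₀² + 2aΔx → Δx = (0² − 16.0²)/(2·-3.4) = 37.8 m
Distance in phase 3 = 37.8 m

37.8 m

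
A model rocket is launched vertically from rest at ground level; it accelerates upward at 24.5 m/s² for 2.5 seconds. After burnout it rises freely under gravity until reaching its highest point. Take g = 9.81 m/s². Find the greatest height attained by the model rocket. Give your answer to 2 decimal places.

267.77 m

Phase 1 (powered ascent): v₀ = 0 m/s, a = 24.5 m/s².
v = v₀ + at = 0 + (24.5)(2.5) = 61.2 m/s
Δx = v₀t + ½at² = 0·2.5 + 0.5·24.5·2.5² = 76.6 m

Phase 2 (coasting upward): v₀ = 61.2 m/s, a = -9.81 m/s².
v = v₀ + at → t = (0 − 61.2) / -9.81 = 6.24 s
v² = v₀² + 2aΔx → Δx = (0² − 61.2²)/(2·-9.81) = 191 m
Maximum height = 76.6 + 191 = 268 m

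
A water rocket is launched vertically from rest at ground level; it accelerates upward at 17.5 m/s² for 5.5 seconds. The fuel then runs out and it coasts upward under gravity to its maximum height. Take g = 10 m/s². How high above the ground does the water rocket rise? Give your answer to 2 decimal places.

727.89 m

Phase 1 (powered ascent): v₀ = 0 m/s, a = 17.5 m/s².
v = v₀ + at = 0 + (17.5)(5.5) = 96.2 m/s
Δx = v₀t + ½at² = 0·5.5 + 0.5·17.5·5.5² = 265 m

Phase 2 (coasting upward): v₀ = 96.2 m/s, a = -10 m/s².
v = v₀ + at → t = (0 − 96.2) / -10 = 9.62 s
v² = v₀² + 2aΔx → Δx = (0² − 96.2²)/(2·-10) = 463 m
Maximum height = 265 + 463 = 728 m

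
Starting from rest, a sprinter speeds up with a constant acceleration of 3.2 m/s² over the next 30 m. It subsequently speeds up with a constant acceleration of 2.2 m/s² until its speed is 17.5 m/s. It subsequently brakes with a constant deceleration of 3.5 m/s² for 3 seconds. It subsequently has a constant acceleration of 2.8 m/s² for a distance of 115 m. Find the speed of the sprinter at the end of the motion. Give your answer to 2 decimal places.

Phase 1 (accelerating): v₀ = 0 m/s, a = 3.2 m/s².
v² = v₀² + 2aΔx = 0² + 2·3.2·30 = 192 → v = 13.9 m/s
t = (v − v₀)/a = (13.9 − 0)/3.2 = 4.33 s

Phase 2 (accelerating): v₀ = 13.9 m/s, a = 2.2 m/s².
v = v₀ + at → t = (17.5 − 13.9) / 2.2 = 1.66 s
v² = v₀² + 2aΔx → Δx = (17.5² − 13.9²)/(2·2.2) = 26.0 m

Phase 3 (decelerating): v₀ = 17.5 m/s, a = -3.5 m/s².
v = v₀ + at = 17.5 + (-3.5)(3) = 7.00 m/s
Δx = v₀t + ½at² = 17.5·3 + 0.5·-3.5·3² = 36.8 m

Phase 4 (accelerating): v₀ = 7.00 m/s, a = 2.8 m/s².
v² = v₀² + 2aΔx = 7.00² + 2·2.8·115 = 693 → v = 26.3 m/s
t = (v − v₀)/a = (26.3 − 7.00)/2.8 = 6.90 s
Final speed = 26.3 m/s

26.32 m/s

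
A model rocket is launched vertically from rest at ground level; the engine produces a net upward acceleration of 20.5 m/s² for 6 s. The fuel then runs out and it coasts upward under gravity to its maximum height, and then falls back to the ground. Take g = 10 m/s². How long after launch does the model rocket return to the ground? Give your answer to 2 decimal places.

33.30 s

Phase 1 (powered ascent): v₀ = 0 m/s, a = 20.5 m/s².
v = v₀ + at = 0 + (20.5)(6) = 123 m/s
Δx = v₀t + ½at² = 0·6 + 0.5·20.5·6² = 369 m

Phase 2 (coasting upward): v₀ = 123 m/s, a = -10 m/s².
v = v₀ + at → t = (0 − 123) / -10 = 12.3 s
v² = v₀² + 2aΔx → Δx = (0² − 123²)/(2·-10) = 756 m

Phase 3 (free fall): v₀ = 0 m/s, a = -10 m/s².
Falls 1130 m from rest: t = √(2·1130/10) = 15.0 s; v = g·t = 150 m/s.
Total time = 6.00 + 12.3 + 15.0 = 33.3 s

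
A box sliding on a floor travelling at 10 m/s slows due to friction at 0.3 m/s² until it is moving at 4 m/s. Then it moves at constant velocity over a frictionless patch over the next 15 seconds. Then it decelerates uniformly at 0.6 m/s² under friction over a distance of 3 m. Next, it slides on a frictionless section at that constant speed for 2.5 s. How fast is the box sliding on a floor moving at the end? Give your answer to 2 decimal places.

Phase 1 (decelerating): v₀ = 10.0 m/s, a = -0.3 m/s².
v = v₀ + at → t = (4 − 10.0) / -0.3 = 20.0 s
v² = v₀² + 2aΔx → Δx = (4² − 10.0²)/(2·-0.3) = 140 m

Phase 2 (constant speed): v₀ = 4.00 m/s, a = 0 m/s².
v = v₀ + at = 4.00 + (0)(15) = 4.00 m/s
Δx = v₀t + ½at² = 4.00·15 + 0.5·0·15² = 60.0 m

Phase 3 (decelerating): v₀ = 4.00 m/s, a = -0.6 m/s².
v² = v₀² + 2aΔx = 4.00² + 2·-0.6·3 = 12.4 → v = 3.52 m/s
t = (v − v₀)/a = (3.52 − 4.00)/-0.6 = 0.798 s

Phase 4 (constant speed): v₀ = 3.52 m/s, a = 0 m/s².
v = v₀ + at = 3.52 + (0)(2.5) = 3.52 m/s
Δx = v₀t + ½at² = 3.52·2.5 + 0.5·0·2.5² = 8.80 m
Final speed = 3.52 m/s

3.52 m/s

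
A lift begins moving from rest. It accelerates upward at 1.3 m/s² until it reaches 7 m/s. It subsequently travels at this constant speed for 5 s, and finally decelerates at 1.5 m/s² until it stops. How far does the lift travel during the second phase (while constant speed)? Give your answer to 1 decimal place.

35.0 m

Phase 1 (accelerating): v₀ = 0 m/s, a = 1.3 m/s².
v = v₀ + at → t = (7 − 0) / 1.3 = 5.38 s
v² = v₀² + 2aΔx → Δx = (7² − 0²)/(2·1.3) = 18.8 m

Phase 2 (constant speed): v₀ = 7.00 m/s, a = 0 m/s².
v = v₀ + at = 7.00 + (0)(5) = 7.00 m/s
Δx = v₀t + ½at² = 7.00·5 + 0.5·0·5² = 35.0 m
Distance in phase 2 = 35.0 m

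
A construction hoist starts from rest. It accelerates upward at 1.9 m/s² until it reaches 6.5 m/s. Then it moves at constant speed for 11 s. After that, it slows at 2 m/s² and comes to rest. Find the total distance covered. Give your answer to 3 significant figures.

93.2 m

Phase 1 (accelerating): v₀ = 0 m/s, a = 1.9 m/s².
v = v₀ + at → t = (6.5 − 0) / 1.9 = 3.42 s
v² = v₀² + 2aΔx → Δx = (6.5² − 0²)/(2·1.9) = 11.1 m

Phase 2 (constant speed): v₀ = 6.50 m/s, a = 0 m/s².
v = v₀ + at = 6.50 + (0)(11) = 6.50 m/s
Δx = v₀t + ½at² = 6.50·11 + 0.5·0·11² = 71.5 m

Phase 3 (decelerating): v₀ = 6.50 m/s, a = -2 m/s².
v = v₀ + at → t = (0 − 6.50) / -2 = 3.25 s
v² = v₀² + 2aΔx → Δx = (0² − 6.50²)/(2·-2) = 10.6 m
Total distance = 11.1 + 71.5 + 10.6 = 93.2 m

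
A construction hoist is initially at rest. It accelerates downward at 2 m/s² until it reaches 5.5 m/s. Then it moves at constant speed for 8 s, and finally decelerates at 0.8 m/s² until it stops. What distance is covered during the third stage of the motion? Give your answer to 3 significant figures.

18.9 m

Phase 1 (accelerating): v₀ = 0 m/s, a = 2 m/s².
v = v₀ + at → t = (5.5 − 0) / 2 = 2.75 s
v² = v₀² + 2aΔx → Δx = (5.5² − 0²)/(2·2) = 7.56 m

Phase 2 (constant speed): v₀ = 5.50 m/s, a = 0 m/s².
v = v₀ + at = 5.50 + (0)(8) = 5.50 m/s
Δx = v₀t + ½at² = 5.50·8 + 0.5·0·8² = 44.0 m

Phase 3 (decelerating): v₀ = 5.50 m/s, a = -0.8 m/s².
v = v₀ + at → t = (0 − 5.50) / -0.8 = 6.88 s
v² = v₀² + 2aΔx → Δx = (0² − 5.50²)/(2·-0.8) = 18.9 m
Distance in phase 3 = 18.9 m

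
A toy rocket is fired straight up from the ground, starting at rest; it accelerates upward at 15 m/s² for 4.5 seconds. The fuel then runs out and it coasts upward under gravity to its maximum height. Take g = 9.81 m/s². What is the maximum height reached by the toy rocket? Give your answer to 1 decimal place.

384.1 m

Phase 1 (powered ascent): v₀ = 0 m/s, a = 15 m/s².
v = v₀ + at = 0 + (15)(4.5) = 67.5 m/s
Δx = v₀t + ½at² = 0·4.5 + 0.5·15·4.5² = 152 m

Phase 2 (coasting upward): v₀ = 67.5 m/s, a = -9.81 m/s².
v = v₀ + at → t = (0 − 67.5) / -9.81 = 6.88 s
v² = v₀² + 2aΔx → Δx = (0² − 67.5²)/(2·-9.81) = 232 m
Maximum height = 152 + 232 = 384 m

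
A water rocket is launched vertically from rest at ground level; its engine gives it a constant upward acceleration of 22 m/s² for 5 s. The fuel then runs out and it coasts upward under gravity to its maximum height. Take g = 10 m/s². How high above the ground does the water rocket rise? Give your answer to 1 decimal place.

880.0 m

Phase 1 (powered ascent): v₀ = 0 m/s, a = 22 m/s².
v = v₀ + at = 0 + (22)(5) = 110 m/s
Δx = v₀t + ½at² = 0·5 + 0.5·22·5² = 275 m

Phase 2 (coasting upward): v₀ = 110 m/s, a = -10 m/s².
v = v₀ + at → t = (0 − 110) / -10 = 11.0 s
v² = v₀² + 2aΔx → Δx = (0² − 110²)/(2·-10) = 605 m
Maximum height = 275 + 605 = 880 m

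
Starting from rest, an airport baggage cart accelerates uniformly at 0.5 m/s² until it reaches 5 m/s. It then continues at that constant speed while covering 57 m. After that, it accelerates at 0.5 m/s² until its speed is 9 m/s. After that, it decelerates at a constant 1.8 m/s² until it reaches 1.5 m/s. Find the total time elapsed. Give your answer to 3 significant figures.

Phase 1 (accelerating): v₀ = 0 m/s, a = 0.5 m/s².
v = v₀ + at → t = (5 − 0) / 0.5 = 10.0 s
v² = v₀² + 2aΔx → Δx = (5² − 0²)/(2·0.5) = 25.0 m

Phase 2 (constant speed): v₀ = 5.00 m/s, a = 0 m/s².
Constant speed: t = d/v = 57/5.00 = 11.4 s

Phase 3 (accelerating): v₀ = 5.00 m/s, a = 0.5 m/s².
v = v₀ + at → t = (9 − 5.00) / 0.5 = 8.00 s
v² = v₀² + 2aΔx → Δx = (9² − 5.00²)/(2·0.5) = 56.0 m

Phase 4 (decelerating): v₀ = 9.00 m/s, a = -1.8 m/s².
v = v₀ + at → t = (1.5 − 9.00) / -1.8 = 4.17 s
v² = v₀² + 2aΔx → Δx = (1.5² − 9.00²)/(2·-1.8) = 21.9 m
Total time = 10.0 + 11.4 + 8.00 + 4.17 = 33.6 s

33.6 s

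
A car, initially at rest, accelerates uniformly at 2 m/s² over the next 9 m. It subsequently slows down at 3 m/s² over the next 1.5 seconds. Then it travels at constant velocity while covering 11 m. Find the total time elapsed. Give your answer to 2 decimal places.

Phase 1 (accelerating): v₀ = 0 m/s, a = 2 m/s².
v² = v₀² + 2aΔx = 0² + 2·2·9 = 36.0 → v = 6.00 m/s
t = (v − v₀)/a = (6.00 − 0)/2 = 3.00 s

Phase 2 (decelerating): v₀ = 6.00 m/s, a = -3 m/s².
v = v₀ + at = 6.00 + (-3)(1.5) = 1.50 m/s
Δx = v₀t + ½at² = 6.00·1.5 + 0.5·-3·1.5² = 5.62 m

Phase 3 (constant speed): v₀ = 1.50 m/s, a = 0 m/s².
Constant speed: t = d/v = 11/1.50 = 7.33 s
Total time = 3.00 + 1.50 + 7.33 = 11.8 s

11.83 s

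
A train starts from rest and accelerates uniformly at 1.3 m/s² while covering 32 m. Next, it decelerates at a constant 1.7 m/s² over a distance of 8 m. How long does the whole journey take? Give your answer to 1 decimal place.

Phase 1 (accelerating): v₀ = 0 m/s, a = 1.3 m/s².
v² = v₀² + 2aΔx = 0² + 2·1.3·32 = 83.2 → v = 9.12 m/s
t = (v − v₀)/a = (9.12 − 0)/1.3 = 7.02 s

Phase 2 (decelerating): v₀ = 9.12 m/s, a = -1.7 m/s².
v² = v₀² + 2aΔx = 9.12² + 2·-1.7·8 = 56.0 → v = 7.48 m/s
t = (v − v₀)/a = (7.48 − 9.12)/-1.7 = 0.964 s
Total time = 7.02 + 0.964 = 7.98 s

8.0 s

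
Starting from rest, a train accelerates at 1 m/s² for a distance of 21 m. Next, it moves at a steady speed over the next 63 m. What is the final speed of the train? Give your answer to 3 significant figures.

6.48 m/s

Phase 1 (accelerating): v₀ = 0 m/s, a = 1 m/s².
v² = v₀² + 2aΔx = 0² + 2·1·21 = 42.0 → v = 6.48 m/s
t = (v − v₀)/a = (6.48 − 0)/1 = 6.48 s

Phase 2 (constant speed): v₀ = 6.48 m/s, a = 0 m/s².
Constant speed: t = d/v = 63/6.48 = 9.72 s
Final speed = 6.48 m/s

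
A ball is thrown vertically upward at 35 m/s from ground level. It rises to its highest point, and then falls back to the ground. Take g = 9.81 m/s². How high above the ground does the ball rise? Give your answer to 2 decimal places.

62.44 m

Phase 1 (rising): v₀ = 35.0 m/s, a = -9.81 m/s².
v = v₀ + at → t = (0 − 35.0) / -9.81 = 3.57 s
v² = v₀² + 2aΔx → Δx = (0² − 35.0²)/(2·-9.81) = 62.4 m
Maximum height = 62.4 m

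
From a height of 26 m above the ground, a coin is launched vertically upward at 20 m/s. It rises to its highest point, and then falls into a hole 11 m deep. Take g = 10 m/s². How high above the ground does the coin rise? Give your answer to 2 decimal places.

Phase 1 (rising): v₀ = 20.0 m/s, a = -10 m/s².
v = v₀ + at → t = (0 − 20.0) / -10 = 2.00 s
v² = v₀² + 2aΔx → Δx = (0² − 20.0²)/(2·-10) = 20.0 m
Maximum height = 26 + 20.0 = 46.0 m

46.00 m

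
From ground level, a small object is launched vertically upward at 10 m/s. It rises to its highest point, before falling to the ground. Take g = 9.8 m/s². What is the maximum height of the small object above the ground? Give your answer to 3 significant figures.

Phase 1 (rising): v₀ = 10.0 m/s, a = -9.8 m/s².
v = v₀ + at → t = (0 − 10.0) / -9.8 = 1.02 s
v² = v₀² + 2aΔx → Δx = (0² − 10.0²)/(2·-9.8) = 5.10 m
Maximum height = 5.10 m

5.10 m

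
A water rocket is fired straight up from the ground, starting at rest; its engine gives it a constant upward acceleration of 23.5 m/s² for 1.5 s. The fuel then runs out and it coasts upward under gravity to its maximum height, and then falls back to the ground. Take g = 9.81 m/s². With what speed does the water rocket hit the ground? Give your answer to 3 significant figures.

Phase 1 (powered ascent): v₀ = 0 m/s, a = 23.5 m/s².
v = v₀ + at = 0 + (23.5)(1.5) = 35.2 m/s
Δx = v₀t + ½at² = 0·1.5 + 0.5·23.5·1.5² = 26.4 m

Phase 2 (coasting upward): v₀ = 35.2 m/s, a = -9.81 m/s².
v = v₀ + at → t = (0 − 35.2) / -9.81 = 3.59 s
v² = v₀² + 2aΔx → Δx = (0² − 35.2²)/(2·-9.81) = 63.3 m

Phase 3 (free fall): v₀ = 0 m/s, a = -9.81 m/s².
Falls 89.8 m from rest: t = √(2·89.8/9.81) = 4.28 s; v = g·t = 42.0 m/s.
Impact speed = 42.0 m/s

42.0 m/s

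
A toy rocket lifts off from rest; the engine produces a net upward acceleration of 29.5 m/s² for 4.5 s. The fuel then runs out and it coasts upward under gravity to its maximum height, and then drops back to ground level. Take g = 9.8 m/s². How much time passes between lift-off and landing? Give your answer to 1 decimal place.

33.7 s

Phase 1 (powered ascent): v₀ = 0 m/s, a = 29.5 m/s².
v = v₀ + at = 0 + (29.5)(4.5) = 133 m/s
Δx = v₀t + ½at² = 0·4.5 + 0.5·29.5·4.5² = 299 m

Phase 2 (coasting upward): v₀ = 133 m/s, a = -9.8 m/s².
v = v₀ + at → t = (0 − 133) / -9.8 = 13.5 s
v² = v₀² + 2aΔx → Δx = (0² − 133²)/(2·-9.8) = 899 m

Phase 3 (free fall): v₀ = 0 m/s, a = -9.8 m/s².
Falls 1200 m from rest: t = √(2·1200/9.8) = 15.6 s; v = g·t = 153 m/s.
Total time = 4.50 + 13.5 + 15.6 = 33.7 s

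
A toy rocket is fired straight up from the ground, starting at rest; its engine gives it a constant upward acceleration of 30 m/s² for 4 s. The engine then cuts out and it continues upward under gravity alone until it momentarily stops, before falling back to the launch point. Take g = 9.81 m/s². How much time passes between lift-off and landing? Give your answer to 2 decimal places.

Phase 1 (powered ascent): v₀ = 0 m/s, a = 30 m/s².
v = v₀ + at = 0 + (30)(4) = 120 m/s
Δx = v₀t + ½at² = 0·4 + 0.5·30·4² = 240 m

Phase 2 (coasting upward): v₀ = 120 m/s, a = -9.81 m/s².
v = v₀ + at → t = (0 − 120) / -9.81 = 12.2 s
v² = v₀² + 2aΔx → Δx = (0² − 120²)/(2·-9.81) = 734 m

Phase 3 (free fall): v₀ = 0 m/s, a = -9.81 m/s².
Falls 974 m from rest: t = √(2·974/9.81) = 14.1 s; v = g·t = 138 m/s.
Total time = 4.00 + 12.2 + 14.1 = 30.3 s

30.32 s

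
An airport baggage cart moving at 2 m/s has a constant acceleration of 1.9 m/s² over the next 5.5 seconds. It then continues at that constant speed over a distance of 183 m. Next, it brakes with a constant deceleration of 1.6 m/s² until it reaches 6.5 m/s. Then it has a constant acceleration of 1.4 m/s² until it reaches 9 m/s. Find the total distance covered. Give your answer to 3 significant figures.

Phase 1 (accelerating): v₀ = 2.00 m/s, a = 1.9 m/s².
v = v₀ + at = 2.00 + (1.9)(5.5) = 12.4 m/s
Δx = v₀t + ½at² = 2.00·5.5 + 0.5·1.9·5.5² = 39.7 m

Phase 2 (constant speed): v₀ = 12.4 m/s, a = 0 m/s².
Constant speed: t = d/v = 183/12.4 = 14.7 s

Phase 3 (decelerating): v₀ = 12.4 m/s, a = -1.6 m/s².
v = v₀ + at → t = (6.5 − 12.4) / -1.6 = 3.72 s
v² = v₀² + 2aΔx → Δx = (6.5² − 12.4²)/(2·-1.6) = 35.2 m

Phase 4 (accelerating): v₀ = 6.50 m/s, a = 1.4 m/s².
v = v₀ + at → t = (9 − 6.50) / 1.4 = 1.79 s
v² = v₀² + 2aΔx → Δx = (9² − 6.50²)/(2·1.4) = 13.8 m
Total distance = 39.7 + 183 + 35.2 + 13.8 = 272 m

272 m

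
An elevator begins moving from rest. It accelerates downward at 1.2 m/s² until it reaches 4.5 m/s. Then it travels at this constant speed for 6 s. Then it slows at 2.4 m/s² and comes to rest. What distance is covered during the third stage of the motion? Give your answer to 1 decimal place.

4.2 m

Phase 1 (accelerating): v₀ = 0 m/s, a = 1.2 m/s².
v = v₀ + at → t = (4.5 − 0) / 1.2 = 3.75 s
v² = v₀² + 2aΔx → Δx = (4.5² − 0²)/(2·1.2) = 8.44 m

Phase 2 (constant speed): v₀ = 4.50 m/s, a = 0 m/s².
v = v₀ + at = 4.50 + (0)(6) = 4.50 m/s
Δx = v₀t + ½at² = 4.50·6 + 0.5·0·6² = 27.0 m

Phase 3 (decelerating): v₀ = 4.50 m/s, a = -2.4 m/s².
v = v₀ + at → t = (0 − 4.50) / -2.4 = 1.88 s
v² = v₀² + 2aΔx → Δx = (0² − 4.50²)/(2·-2.4) = 4.22 m
Distance in phase 3 = 4.22 m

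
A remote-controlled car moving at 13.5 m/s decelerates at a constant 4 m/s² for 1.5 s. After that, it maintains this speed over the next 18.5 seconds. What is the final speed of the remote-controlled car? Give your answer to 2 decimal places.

Phase 1 (decelerating): v₀ = 13.5 m/s, a = -4 m/s².
v = v₀ + at = 13.5 + (-4)(1.5) = 7.50 m/s
Δx = v₀t + ½at² = 13.5·1.5 + 0.5·-4·1.5² = 15.8 m

Phase 2 (constant speed): v₀ = 7.50 m/s, a = 0 m/s².
v = v₀ + at = 7.50 + (0)(18.5) = 7.50 m/s
Δx = v₀t + ½at² = 7.50·18.5 + 0.5·0·18.5² = 139 m
Final speed = 7.50 m/s

7.50 m/s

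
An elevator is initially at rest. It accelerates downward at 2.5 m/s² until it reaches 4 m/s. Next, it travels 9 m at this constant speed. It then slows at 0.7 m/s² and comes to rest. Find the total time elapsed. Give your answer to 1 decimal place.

9.6 s

Phase 1 (accelerating): v₀ = 0 m/s, a = 2.5 m/s².
v = v₀ + at → t = (4 − 0) / 2.5 = 1.60 s
v² = v₀² + 2aΔx → Δx = (4² − 0²)/(2·2.5) = 3.20 m

Phase 2 (constant speed): v₀ = 4.00 m/s, a = 0 m/s².
Constant speed: t = d/v = 9/4.00 = 2.25 s

Phase 3 (decelerating): v₀ = 4.00 m/s, a = -0.7 m/s².
v = v₀ + at → t = (0 − 4.00) / -0.7 = 5.71 s
v² = v₀² + 2aΔx → Δx = (0² − 4.00²)/(2·-0.7) = 11.4 m
Total time = 1.60 + 2.25 + 5.71 = 9.56 s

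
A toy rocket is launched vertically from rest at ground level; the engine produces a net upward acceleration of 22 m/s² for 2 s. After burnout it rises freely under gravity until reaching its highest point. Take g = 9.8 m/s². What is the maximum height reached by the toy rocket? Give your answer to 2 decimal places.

142.78 m

Phase 1 (powered ascent): v₀ = 0 m/s, a = 22 m/s².
v = v₀ + at = 0 + (22)(2) = 44.0 m/s
Δx = v₀t + ½at² = 0·2 + 0.5·22·2² = 44.0 m

Phase 2 (coasting upward): v₀ = 44.0 m/s, a = -9.8 m/s².
v = v₀ + at → t = (0 − 44.0) / -9.8 = 4.49 s
v² = v₀² + 2aΔx → Δx = (0² − 44.0²)/(2·-9.8) = 98.8 m
Maximum height = 44.0 + 98.8 = 143 m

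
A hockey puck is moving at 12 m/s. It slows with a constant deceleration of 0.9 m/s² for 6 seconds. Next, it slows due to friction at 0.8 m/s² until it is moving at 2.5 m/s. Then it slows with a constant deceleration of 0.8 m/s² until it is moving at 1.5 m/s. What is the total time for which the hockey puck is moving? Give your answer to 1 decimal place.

12.4 s

Phase 1 (decelerating): v₀ = 12.0 m/s, a = -0.9 m/s².
v = v₀ + at = 12.0 + (-0.9)(6) = 6.60 m/s
Δx = v₀t + ½at² = 12.0·6 + 0.5·-0.9·6² = 55.8 m

Phase 2 (decelerating): v₀ = 6.60 m/s, a = -0.8 m/s².
v = v₀ + at → t = (2.5 − 6.60) / -0.8 = 5.12 s
v² = v₀² + 2aΔx → Δx = (2.5² − 6.60²)/(2·-0.8) = 23.3 m

Phase 3 (decelerating): v₀ = 2.50 m/s, a = -0.8 m/s².
v = v₀ + at → t = (1.5 − 2.50) / -0.8 = 1.25 s
v² = v₀² + 2aΔx → Δx = (1.5² − 2.50²)/(2·-0.8) = 2.50 m
Total time = 6.00 + 5.12 + 1.25 = 12.4 s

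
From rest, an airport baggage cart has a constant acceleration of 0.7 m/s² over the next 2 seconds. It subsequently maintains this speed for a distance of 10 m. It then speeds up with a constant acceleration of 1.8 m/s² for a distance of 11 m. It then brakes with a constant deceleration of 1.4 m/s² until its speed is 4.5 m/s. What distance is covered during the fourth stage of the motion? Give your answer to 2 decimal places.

Phase 1 (accelerating): v₀ = 0 m/s, a = 0.7 m/s².
v = v₀ + at = 0 + (0.7)(2) = 1.40 m/s
Δx = v₀t + ½at² = 0·2 + 0.5·0.7·2² = 1.40 m

Phase 2 (constant speed): v₀ = 1.40 m/s, a = 0 m/s².
Constant speed: t = d/v = 10/1.40 = 7.14 s

Phase 3 (accelerating): v₀ = 1.40 m/s, a = 1.8 m/s².
v² = v₀² + 2aΔx = 1.40² + 2·1.8·11 = 41.6 → v = 6.45 m/s
t = (v − v₀)/a = (6.45 − 1.40)/1.8 = 2.80 s

Phase 4 (decelerating): v₀ = 6.45 m/s, a = -1.4 m/s².
v = v₀ + at → t = (4.5 − 6.45) / -1.4 = 1.39 s
v² = v₀² + 2aΔx → Δx = (4.5² − 6.45²)/(2·-1.4) = 7.61 m
Distance in phase 4 = 7.61 m

7.61 m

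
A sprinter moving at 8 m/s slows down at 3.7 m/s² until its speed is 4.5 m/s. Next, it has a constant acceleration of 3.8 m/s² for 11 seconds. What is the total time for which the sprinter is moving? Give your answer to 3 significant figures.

11.9 s

Phase 1 (decelerating): v₀ = 8.00 m/s, a = -3.7 m/s².
v = v₀ + at → t = (4.5 − 8.00) / -3.7 = 0.946 s
v² = v₀² + 2aΔx → Δx = (4.5² − 8.00²)/(2·-3.7) = 5.91 m

Phase 2 (accelerating): v₀ = 4.50 m/s, a = 3.8 m/s².
v = v₀ + at = 4.50 + (3.8)(11) = 46.3 m/s
Δx = v₀t + ½at² = 4.50·11 + 0.5·3.8·11² = 279 m
Total time = 0.946 + 11.0 = 11.9 s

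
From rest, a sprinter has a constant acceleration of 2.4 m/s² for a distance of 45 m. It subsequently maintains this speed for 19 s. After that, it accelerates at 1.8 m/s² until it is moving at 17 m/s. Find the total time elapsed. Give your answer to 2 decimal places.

Phase 1 (accelerating): v₀ = 0 m/s, a = 2.4 m/s².
v² = v₀² + 2aΔx = 0² + 2·2.4·45 = 216 → v = 14.7 m/s
t = (v − v₀)/a = (14.7 − 0)/2.4 = 6.12 s

Phase 2 (constant speed): v₀ = 14.7 m/s, a = 0 m/s².
v = v₀ + at = 14.7 + (0)(19) = 14.7 m/s
Δx = v₀t + ½at² = 14.7·19 + 0.5·0·19² = 279 m

Phase 3 (accelerating): v₀ = 14.7 m/s, a = 1.8 m/s².
v = v₀ + at → t = (17 − 14.7) / 1.8 = 1.28 s
v² = v₀² + 2aΔx → Δx = (17² − 14.7²)/(2·1.8) = 20.3 m
Total time = 6.12 + 19.0 + 1.28 = 26.4 s

26.40 s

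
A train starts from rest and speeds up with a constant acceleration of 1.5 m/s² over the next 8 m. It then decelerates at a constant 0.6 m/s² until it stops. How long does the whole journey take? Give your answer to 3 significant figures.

Phase 1 (accelerating): v₀ = 0 m/s, a = 1.5 m/s².
v² = v₀² + 2aΔx = 0² + 2·1.5·8 = 24.0 → v = 4.90 m/s
t = (v − v₀)/a = (4.90 − 0)/1.5 = 3.27 s

Phase 2 (decelerating): v₀ = 4.90 m/s, a = -0.6 m/s².
v = v₀ + at → t = (0 − 4.90) / -0.6 = 8.16 s
v² = v₀² + 2aΔx → Δx = (0² − 4.90²)/(2·-0.6) = 20.0 m
Total time = 3.27 + 8.16 = 11.4 s

11.4 s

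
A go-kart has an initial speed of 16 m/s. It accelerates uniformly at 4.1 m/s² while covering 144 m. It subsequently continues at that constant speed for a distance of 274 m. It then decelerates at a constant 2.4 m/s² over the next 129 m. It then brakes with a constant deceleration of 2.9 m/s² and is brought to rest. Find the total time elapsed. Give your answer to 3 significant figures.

26.3 s

Phase 1 (accelerating): v₀ = 16.0 m/s, a = 4.1 m/s².
v² = v₀² + 2aΔx = 16.0² + 2·4.1·144 = 1440 → v = 37.9 m/s
t = (v − v₀)/a = (37.9 − 16.0)/4.1 = 5.34 s

Phase 2 (constant speed): v₀ = 37.9 m/s, a = 0 m/s².
Constant speed: t = d/v = 274/37.9 = 7.23 s

Phase 3 (decelerating): v₀ = 37.9 m/s, a = -2.4 m/s².
v² = v₀² + 2aΔx = 37.9² + 2·-2.4·129 = 818 → v = 28.6 m/s
t = (v − v₀)/a = (28.6 − 37.9)/-2.4 = 3.88 s

Phase 4 (decelerating): v₀ = 28.6 m/s, a = -2.9 m/s².
v = v₀ + at → t = (0 − 28.6) / -2.9 = 9.86 s
v² = v₀² + 2aΔx → Δx = (0² − 28.6²)/(2·-2.9) = 141 m
Total time = 5.34 + 7.23 + 3.88 + 9.86 = 26.3 s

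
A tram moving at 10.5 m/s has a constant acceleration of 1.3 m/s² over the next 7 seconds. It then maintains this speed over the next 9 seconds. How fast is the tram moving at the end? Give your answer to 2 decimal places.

19.60 m/s

Phase 1 (accelerating): v₀ = 10.5 m/s, a = 1.3 m/s².
v = v₀ + at = 10.5 + (1.3)(7) = 19.6 m/s
Δx = v₀t + ½at² = 10.5·7 + 0.5·1.3·7² = 105 m

Phase 2 (constant speed): v₀ = 19.6 m/s, a = 0 m/s².
v = v₀ + at = 19.6 + (0)(9) = 19.6 m/s
Δx = v₀t + ½at² = 19.6·9 + 0.5·0·9² = 176 m
Final speed = 19.6 m/s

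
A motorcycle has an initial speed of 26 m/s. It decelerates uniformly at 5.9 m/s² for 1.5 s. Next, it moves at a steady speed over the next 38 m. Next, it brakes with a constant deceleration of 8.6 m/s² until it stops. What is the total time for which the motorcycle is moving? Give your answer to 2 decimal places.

Phase 1 (decelerating): v₀ = 26.0 m/s, a = -5.9 m/s².
v = v₀ + at = 26.0 + (-5.9)(1.5) = 17.1 m/s
Δx = v₀t + ½at² = 26.0·1.5 + 0.5·-5.9·1.5² = 32.4 m

Phase 2 (constant speed): v₀ = 17.1 m/s, a = 0 m/s².
Constant speed: t = d/v = 38/17.1 = 2.22 s

Phase 3 (decelerating): v₀ = 17.1 m/s, a = -8.6 m/s².
v = v₀ + at → t = (0 − 17.1) / -8.6 = 1.99 s
v² = v₀² + 2aΔx → Δx = (0² − 17.1²)/(2·-8.6) = 17.1 m
Total time = 1.50 + 2.22 + 1.99 = 5.71 s

5.71 s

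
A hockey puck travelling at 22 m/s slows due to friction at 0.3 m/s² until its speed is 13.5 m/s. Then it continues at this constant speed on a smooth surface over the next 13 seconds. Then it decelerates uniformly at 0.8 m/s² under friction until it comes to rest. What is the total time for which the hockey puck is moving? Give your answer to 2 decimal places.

Phase 1 (decelerating): v₀ = 22.0 m/s, a = -0.3 m/s².
v = v₀ + at → t = (13.5 − 22.0) / -0.3 = 28.3 s
v² = v₀² + 2aΔx → Δx = (13.5² − 22.0²)/(2·-0.3) = 503 m

Phase 2 (constant speed): v₀ = 13.5 m/s, a = 0 m/s².
v = v₀ + at = 13.5 + (0)(13) = 13.5 m/s
Δx = v₀t + ½at² = 13.5·13 + 0.5·0·13² = 176 m

Phase 3 (decelerating): v₀ = 13.5 m/s, a = -0.8 m/s².
v = v₀ + at → t = (0 − 13.5) / -0.8 = 16.9 s
v² = v₀² + 2aΔx → Δx = (0² − 13.5²)/(2·-0.8) = 114 m
Total time = 28.3 + 13.0 + 16.9 = 58.2 s

58.21 s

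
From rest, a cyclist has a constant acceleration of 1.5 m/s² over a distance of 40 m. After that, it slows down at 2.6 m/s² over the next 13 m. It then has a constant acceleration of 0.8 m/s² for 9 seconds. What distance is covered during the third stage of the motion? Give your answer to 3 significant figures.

97.5 m

Phase 1 (accelerating): v₀ = 0 m/s, a = 1.5 m/s².
v² = v₀² + 2aΔx = 0² + 2·1.5·40 = 120 → v = 11.0 m/s
t = (v − v₀)/a = (11.0 − 0)/1.5 = 7.30 s

Phase 2 (decelerating): v₀ = 11.0 m/s, a = -2.6 m/s².
v² = v₀² + 2aΔx = 11.0² + 2·-2.6·13 = 52.4 → v = 7.24 m/s
t = (v − v₀)/a = (7.24 − 11.0)/-2.6 = 1.43 s

Phase 3 (accelerating): v₀ = 7.24 m/s, a = 0.8 m/s².
v = v₀ + at = 7.24 + (0.8)(9) = 14.4 m/s
Δx = v₀t + ½at² = 7.24·9 + 0.5·0.8·9² = 97.5 m
Distance in phase 3 = 97.5 m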